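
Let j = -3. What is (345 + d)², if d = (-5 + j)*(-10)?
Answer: 180625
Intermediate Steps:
d = 80 (d = (-5 - 3)*(-10) = -8*(-10) = 80)
(345 + d)² = (345 + 80)² = 425² = 180625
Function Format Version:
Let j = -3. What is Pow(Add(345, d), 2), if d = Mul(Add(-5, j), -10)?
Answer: 180625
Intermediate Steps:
d = 80 (d = Mul(Add(-5, -3), -10) = Mul(-8, -10) = 80)
Pow(Add(345, d), 2) = Pow(Add(345, 80), 2) = Pow(425, 2) = 180625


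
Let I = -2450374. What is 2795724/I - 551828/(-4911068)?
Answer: -1547225711195/1504244167429 ≈ -1.0286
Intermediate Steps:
2795724/I - 551828/(-4911068) = 2795724/(-2450374) - 551828/(-4911068) = 2795724*(-1/2450374) - 551828*(-1/4911068) = -1397862/1225187 + 137957/1227767 = -1547225711195/1504244167429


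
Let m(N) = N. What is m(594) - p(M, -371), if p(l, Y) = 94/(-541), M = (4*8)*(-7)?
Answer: 321448/541 ≈ 594.17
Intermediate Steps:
M = -224 (M = 32*(-7) = -224)
p(l, Y) = -94/541 (p(l, Y) = 94*(-1/541) = -94/541)
m(594) - p(M, -371) = 594 - 1*(-94/541) = 594 + 94/541 = 321448/541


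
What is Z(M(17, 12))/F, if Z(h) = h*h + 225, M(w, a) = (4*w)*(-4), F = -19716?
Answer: -74209/19716 ≈ -3.7639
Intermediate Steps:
M(w, a) = -16*w
Z(h) = 225 + h² (Z(h) = h² + 225 = 225 + h²)
Z(M(17, 12))/F = (225 + (-16*17)²)/(-19716) = (225 + (-272)²)*(-1/19716) = (225 + 73984)*(-1/19716) = 74209*(-1/19716) = -74209/19716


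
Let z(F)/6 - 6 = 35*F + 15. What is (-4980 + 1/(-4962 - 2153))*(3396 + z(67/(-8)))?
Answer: -249906840153/28460 ≈ -8.7810e+6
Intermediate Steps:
z(F) = 126 + 210*F (z(F) = 36 + 6*(35*F + 15) = 36 + 6*(15 + 35*F) = 36 + (90 + 210*F) = 126 + 210*F)
(-4980 + 1/(-4962 - 2153))*(3396 + z(67/(-8))) = (-4980 + 1/(-4962 - 2153))*(3396 + (126 + 210*(67/(-8)))) = (-4980 + 1/(-7115))*(3396 + (126 + 210*(67*(-⅛)))) = (-4980 - 1/7115)*(3396 + (126 + 210*(-67/8))) = -35432701*(3396 + (126 - 7035/4))/7115 = -35432701*(3396 - 6531/4)/7115 = -35432701/7115*7053/4 = -249906840153/28460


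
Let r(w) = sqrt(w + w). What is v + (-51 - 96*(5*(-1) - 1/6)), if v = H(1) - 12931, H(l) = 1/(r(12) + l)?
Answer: -287179/23 + 2*sqrt(6)/23 ≈ -12486.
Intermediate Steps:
r(w) = sqrt(2)*sqrt(w) (r(w) = sqrt(2*w) = sqrt(2)*sqrt(w))
H(l) = 1/(l + 2*sqrt(6)) (H(l) = 1/(sqrt(2)*sqrt(12) + l) = 1/(sqrt(2)*(2*sqrt(3)) + l) = 1/(2*sqrt(6) + l) = 1/(l + 2*sqrt(6)))
v = -12931 + 1/(1 + 2*sqrt(6)) (v = 1/(1 + 2*sqrt(6)) - 12931 = -12931 + 1/(1 + 2*sqrt(6)) ≈ -12931.)
v + (-51 - 96*(5*(-1) - 1/6)) = (-297414/23 + 2*sqrt(6)/23) + (-51 - 96*(5*(-1) - 1/6)) = (-297414/23 + 2*sqrt(6)/23) + (-51 - 96*(-5 - 1*1/6)) = (-297414/23 + 2*sqrt(6)/23) + (-51 - 96*(-5 - 1/6)) = (-297414/23 + 2*sqrt(6)/23) + (-51 - 96*(-31/6)) = (-297414/23 + 2*sqrt(6)/23) + (-51 + 496) = (-297414/23 + 2*sqrt(6)/23) + 445 = -287179/23 + 2*sqrt(6)/23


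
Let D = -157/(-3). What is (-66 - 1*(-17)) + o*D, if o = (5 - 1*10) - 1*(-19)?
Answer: 2051/3 ≈ 683.67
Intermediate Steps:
o = 14 (o = (5 - 10) + 19 = -5 + 19 = 14)
D = 157/3 (D = -157*(-⅓) = 157/3 ≈ 52.333)
(-66 - 1*(-17)) + o*D = (-66 - 1*(-17)) + 14*(157/3) = (-66 + 17) + 2198/3 = -49 + 2198/3 = 2051/3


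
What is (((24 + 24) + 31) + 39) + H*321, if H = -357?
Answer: -114479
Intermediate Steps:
(((24 + 24) + 31) + 39) + H*321 = (((24 + 24) + 31) + 39) - 357*321 = ((48 + 31) + 39) - 114597 = (79 + 39) - 114597 = 118 - 114597 = -114479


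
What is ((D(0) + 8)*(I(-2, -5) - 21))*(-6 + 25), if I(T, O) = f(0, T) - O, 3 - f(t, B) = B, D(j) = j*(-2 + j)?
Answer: -1672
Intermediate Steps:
f(t, B) = 3 - B
I(T, O) = 3 - O - T (I(T, O) = (3 - T) - O = 3 - O - T)
((D(0) + 8)*(I(-2, -5) - 21))*(-6 + 25) = ((0*(-2 + 0) + 8)*((3 - 1*(-5) - 1*(-2)) - 21))*(-6 + 25) = ((0*(-2) + 8)*((3 + 5 + 2) - 21))*19 = ((0 + 8)*(10 - 21))*19 = (8*(-11))*19 = -88*19 = -1672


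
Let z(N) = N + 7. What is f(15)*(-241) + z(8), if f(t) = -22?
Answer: 5317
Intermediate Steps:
z(N) = 7 + N
f(15)*(-241) + z(8) = -22*(-241) + (7 + 8) = 5302 + 15 = 5317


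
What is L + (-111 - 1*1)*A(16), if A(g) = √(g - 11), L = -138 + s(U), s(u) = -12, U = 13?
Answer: -150 - 112*√5 ≈ -400.44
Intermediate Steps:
L = -150 (L = -138 - 12 = -150)
A(g) = √(-11 + g)
L + (-111 - 1*1)*A(16) = -150 + (-111 - 1*1)*√(-11 + 16) = -150 + (-111 - 1)*√5 = -150 - 112*√5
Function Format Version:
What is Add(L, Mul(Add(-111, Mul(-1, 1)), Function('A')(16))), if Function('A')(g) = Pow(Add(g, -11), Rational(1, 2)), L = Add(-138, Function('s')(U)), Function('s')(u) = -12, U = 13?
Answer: Add(-150, Mul(-112, Pow(5, Rational(1, 2)))) ≈ -400.44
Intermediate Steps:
L = -150 (L = Add(-138, -12) = -150)
Function('A')(g) = Pow(Add(-11, g), Rational(1, 2))
Add(L, Mul(Add(-111, Mul(-1, 1)), Function('A')(16))) = Add(-150, Mul(Add(-111, Mul(-1, 1)), Pow(Add(-11, 16), Rational(1, 2)))) = Add(-150, Mul(Add(-111, -1), Pow(5, Rational(1, 2)))) = Add(-150, Mul(-112, Pow(5, Rational(1, 2))))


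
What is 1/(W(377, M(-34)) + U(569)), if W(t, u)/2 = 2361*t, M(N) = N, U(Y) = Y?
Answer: 1/1780763 ≈ 5.6156e-7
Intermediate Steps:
W(t, u) = 4722*t (W(t, u) = 2*(2361*t) = 4722*t)
1/(W(377, M(-34)) + U(569)) = 1/(4722*377 + 569) = 1/(1780194 + 569) = 1/1780763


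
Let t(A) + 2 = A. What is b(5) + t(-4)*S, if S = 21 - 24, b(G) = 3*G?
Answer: 33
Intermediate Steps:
t(A) = -2 + A
S = -3
b(5) + t(-4)*S = 3*5 + (-2 - 4)*(-3) = 15 - 6*(-3) = 15 + 18 = 33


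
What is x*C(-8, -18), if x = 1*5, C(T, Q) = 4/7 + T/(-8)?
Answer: 55/7 ≈ 7.8571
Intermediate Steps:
C(T, Q) = 4/7 - T/8 (C(T, Q) = 4*(⅐) + T*(-⅛) = 4/7 - T/8)
x = 5
x*C(-8, -18) = 5*(4/7 - ⅛*(-8)) = 5*(4/7 + 1) = 5*(11/7) = 55/7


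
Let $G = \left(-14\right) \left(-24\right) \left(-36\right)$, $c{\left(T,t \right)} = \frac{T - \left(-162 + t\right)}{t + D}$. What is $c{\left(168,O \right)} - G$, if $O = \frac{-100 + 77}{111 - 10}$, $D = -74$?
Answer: $\frac{90650359}{7497} \approx 12092.0$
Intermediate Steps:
$O = - \frac{23}{101} \approx -0.22772$
$c{\left(T,t \right)} = \frac{162 + T - t}{-74 + t}$ ($c{\left(T,t \right)} = \frac{T - \left(-162 + t\right)}{t - 74} = \frac{162 + T - t}{-74 + t}$)
$G = -12096$ ($G = 336 \left(-36\right) = -12096$)
$c{\left(168,O \right)} - G = \frac{162 + 168 - - \frac{23}{101}}{-74 - \frac{23}{101}} - -12096 = \frac{162 + 168 + \frac{23}{101}}{- \frac{7497}{101}} + 12096 = \left(- \frac{101}{7497}\right) \frac{33353}{101} + 12096 = - \frac{33353}{7497} + 12096 = \frac{90650359}{7497}$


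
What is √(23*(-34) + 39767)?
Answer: √38985 ≈ 197.45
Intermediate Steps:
√(23*(-34) + 39767) = √(-782 + 39767) = √38985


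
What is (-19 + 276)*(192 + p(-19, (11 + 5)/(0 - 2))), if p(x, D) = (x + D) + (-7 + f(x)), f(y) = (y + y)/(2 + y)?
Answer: 700068/17 ≈ 41181.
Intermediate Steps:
f(y) = 2*y/(2 + y) (f(y) = (2*y)/(2 + y) = 2*y/(2 + y))
p(x, D) = -7 + D + x + 2*x/(2 + x) (p(x, D) = (x + D) + (-7 + 2*x/(2 + x)) = (D + x) + (-7 + 2*x/(2 + x)) = -7 + D + x + 2*x/(2 + x))
(-19 + 276)*(192 + p(-19, (11 + 5)/(0 - 2))) = (-19 + 276)*(192 + (2*(-19) + (2 - 19)*(-7 + (11 + 5)/(0 - 2) - 19))/(2 - 19)) = 257*(192 + (-38 - 17*(-7 + 16/(-2) - 19))/(-17)) = 257*(192 - (-38 - 17*(-7 + 16*(-½) - 19))/17) = 257*(192 - (-38 - 17*(-7 - 8 - 19))/17) = 257*(192 - (-38 - 17*(-34))/17) = 257*(192 - (-38 + 578)/17) = 257*(192 - 1/17*540) = 257*(192 - 540/17) = 257*(2724/17) = 700068/17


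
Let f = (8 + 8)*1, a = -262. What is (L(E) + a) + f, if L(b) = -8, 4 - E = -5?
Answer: -254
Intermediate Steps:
E = 9 (E = 4 - 1*(-5) = 4 + 5 = 9)
f = 16 (f = 16*1 = 16)
(L(E) + a) + f = (-8 - 262) + 16 = -270 + 16 = -254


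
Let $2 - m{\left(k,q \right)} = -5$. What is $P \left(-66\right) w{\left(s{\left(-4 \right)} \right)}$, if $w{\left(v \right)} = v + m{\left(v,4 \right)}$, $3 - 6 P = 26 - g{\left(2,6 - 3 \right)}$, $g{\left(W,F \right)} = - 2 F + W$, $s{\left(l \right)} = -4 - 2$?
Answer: $297$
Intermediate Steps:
$m{\left(k,q \right)} = 7$ ($m{\left(k,q \right)} = 2 - -5 = 2 + 5 = 7$)
$s{\left(l \right)} = -6$
$g{\left(W,F \right)} = W - 2 F$
$P = - \frac{9}{2}$ ($P = \frac{1}{2} - \frac{26 - \left(2 - 2 \left(6 - 3\right)\right)}{6} = \frac{1}{2} - \frac{26 - \left(2 - 6\right)}{6} = \frac{1}{2} - \frac{26 - -4}{6} = \frac{1}{2} - \frac{26 + 4}{6} = \frac{1}{2} - 5 = - \frac{9}{2} \approx -4.5$)
$w{\left(v \right)} = 7 + v$ ($w{\left(v \right)} = v + 7 = 7 + v$)
$P \left(-66\right) w{\left(s{\left(-4 \right)} \right)} = \left(- \frac{9}{2}\right) \left(-66\right) \left(7 - 6\right) = 297 \cdot 1 = 297$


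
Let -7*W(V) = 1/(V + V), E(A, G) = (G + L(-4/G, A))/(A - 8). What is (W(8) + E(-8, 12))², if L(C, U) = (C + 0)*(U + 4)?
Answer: 80089/112896 ≈ 0.70940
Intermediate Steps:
L(C, U) = C*(4 + U)
E(A, G) = (G - 4*(4 + A)/G)/(-8 + A) (E(A, G) = (G + (-4/G)*(4 + A))/(A - 8) = (G - 4*(4 + A)/G)/(-8 + A))
W(V) = -1/(14*V) (W(V) = -1/(7*(V + V)) = -1/(2*V)/7 = -1/(14*V))
(W(8) + E(-8, 12))² = (-1/14/8 + (-16 + 12² - 4*(-8))/(12*(-8 - 8)))² = (-1/14*⅛ + (1/12)*(-16 + 144 + 32)/(-16))² = (-1/112 + (1/12)*(-1/16)*160)² = (-1/112 - ⅚)² = (-283/336)² = 80089/112896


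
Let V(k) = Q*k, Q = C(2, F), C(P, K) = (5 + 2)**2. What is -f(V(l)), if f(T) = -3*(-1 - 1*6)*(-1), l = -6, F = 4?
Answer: 21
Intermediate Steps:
C(P, K) = 49 (C(P, K) = 7**2 = 49)
Q = 49
V(k) = 49*k
f(T) = -21 (f(T) = -3*(-1 - 6)*(-1) = -3*(-7)*(-1) = 21*(-1) = -21)
-f(V(l)) = -1*(-21) = 21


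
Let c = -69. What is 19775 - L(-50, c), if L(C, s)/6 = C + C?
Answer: 20375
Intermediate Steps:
L(C, s) = 12*C (L(C, s) = 6*(C + C) = 6*(2*C) = 12*C)
19775 - L(-50, c) = 19775 - 12*(-50) = 19775 - 1*(-600) = 19775 + 600 = 20375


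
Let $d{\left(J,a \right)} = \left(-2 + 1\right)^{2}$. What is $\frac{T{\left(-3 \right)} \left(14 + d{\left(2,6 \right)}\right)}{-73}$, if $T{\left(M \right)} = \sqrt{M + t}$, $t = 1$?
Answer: $- \frac{15 i \sqrt{2}}{73} \approx - 0.29059 i$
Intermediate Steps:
$T{\left(M \right)} = \sqrt{1 + M}$ ($T{\left(M \right)} = \sqrt{M + 1} = \sqrt{1 + M}$)
$d{\left(J,a \right)} = 1$ ($d{\left(J,a \right)} = \left(-1\right)^{2} = 1$)
$\frac{T{\left(-3 \right)} \left(14 + d{\left(2,6 \right)}\right)}{-73} = \frac{\sqrt{1 - 3} \left(14 + 1\right)}{-73} = \sqrt{-2} \cdot 15 \left(- \frac{1}{73}\right) = i \sqrt{2} \cdot 15 \left(- \frac{1}{73}\right) = 15 i \sqrt{2} \left(- \frac{1}{73}\right) = - \frac{15 i \sqrt{2}}{73}$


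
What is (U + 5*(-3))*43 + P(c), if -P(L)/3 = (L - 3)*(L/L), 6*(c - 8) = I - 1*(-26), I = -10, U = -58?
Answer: -3162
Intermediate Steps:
c = 32/3 (c = 8 + (-10 - 1*(-26))/6 = 8 + (-10 + 26)/6 = 8 + (⅙)*16 = 8 + 8/3 = 32/3 ≈ 10.667)
P(L) = 9 - 3*L (P(L) = -3*(L - 3)*L/L = -3*(-3 + L) = 9 - 3*L)
(U + 5*(-3))*43 + P(c) = (-58 + 5*(-3))*43 + (9 - 3*32/3) = (-58 - 15)*43 + (9 - 32) = -73*43 - 23 = -3139 - 23 = -3162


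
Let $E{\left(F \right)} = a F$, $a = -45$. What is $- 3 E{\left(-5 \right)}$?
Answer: $-675$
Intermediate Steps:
$E{\left(F \right)} = - 45 F$
$- 3 E{\left(-5 \right)} = - 3 \left(\left(-45\right) \left(-5\right)\right) = \left(-3\right) 225 = -675$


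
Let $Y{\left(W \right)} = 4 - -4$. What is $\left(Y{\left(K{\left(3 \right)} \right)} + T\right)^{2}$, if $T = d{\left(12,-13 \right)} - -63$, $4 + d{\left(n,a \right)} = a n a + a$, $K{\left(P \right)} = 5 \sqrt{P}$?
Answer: $4334724$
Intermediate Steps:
$Y{\left(W \right)} = 8$ ($Y{\left(W \right)} = 4 + 4 = 8$)
$d{\left(n,a \right)} = -4 + a + n a^{2}$ ($d{\left(n,a \right)} = -4 + \left(a n a + a\right) = -4 + \left(n a^{2} + a\right) = -4 + \left(a + n a^{2}\right) = -4 + a + n a^{2}$)
$T = 2074$ ($T = \left(-4 - 13 + 12 \left(-13\right)^{2}\right) - -63 = \left(-4 - 13 + 12 \cdot 169\right) + 63 = \left(-4 - 13 + 2028\right) + 63 = 2011 + 63 = 2074$)
$\left(Y{\left(K{\left(3 \right)} \right)} + T\right)^{2} = \left(8 + 2074\right)^{2} = 2082^{2} = 4334724$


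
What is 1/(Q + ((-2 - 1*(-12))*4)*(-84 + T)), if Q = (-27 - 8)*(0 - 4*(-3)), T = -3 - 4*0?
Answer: -1/3900 ≈ -0.00025641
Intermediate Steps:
T = -3 (T = -3 + 0 = -3)
Q = -420 (Q = -35*(0 + 12) = -35*12 = -420)
1/(Q + ((-2 - 1*(-12))*4)*(-84 + T)) = 1/(-420 + ((-2 - 1*(-12))*4)*(-84 - 3)) = 1/(-420 + ((-2 + 12)*4)*(-87)) = 1/(-420 + (10*4)*(-87)) = 1/(-420 + 40*(-87)) = 1/(-420 - 3480) = 1/(-3900) = -1/3900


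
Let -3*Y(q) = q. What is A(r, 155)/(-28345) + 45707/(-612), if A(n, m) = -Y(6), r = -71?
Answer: -1295566139/17347140 ≈ -74.685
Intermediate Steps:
Y(q) = -q/3
A(n, m) = 2 (A(n, m) = -(-1)*6/3 = -1*(-2) = 2)
A(r, 155)/(-28345) + 45707/(-612) = 2/(-28345) + 45707/(-612) = 2*(-1/28345) + 45707*(-1/612) = -2/28345 - 45707/612 = -1295566139/17347140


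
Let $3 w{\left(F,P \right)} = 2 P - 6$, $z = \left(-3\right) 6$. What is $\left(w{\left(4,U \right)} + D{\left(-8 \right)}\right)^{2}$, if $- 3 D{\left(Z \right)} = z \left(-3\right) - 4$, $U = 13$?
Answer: $100$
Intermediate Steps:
$z = -18$
$D{\left(Z \right)} = - \frac{50}{3}$ ($D{\left(Z \right)} = - \frac{\left(-18\right) \left(-3\right) - 4}{3} = - \frac{54 - 4}{3} = \left(- \frac{1}{3}\right) 50 = - \frac{50}{3}$)
$w{\left(F,P \right)} = -2 + \frac{2 P}{3}$ ($w{\left(F,P \right)} = \frac{2 P - 6}{3} = \frac{-6 + 2 P}{3} = -2 + \frac{2 P}{3}$)
$\left(w{\left(4,U \right)} + D{\left(-8 \right)}\right)^{2} = \left(\left(-2 + \frac{2}{3} \cdot 13\right) - \frac{50}{3}\right)^{2} = \left(\left(-2 + \frac{26}{3}\right) - \frac{50}{3}\right)^{2} = \left(\frac{20}{3} - \frac{50}{3}\right)^{2} = \left(-10\right)^{2} = 100$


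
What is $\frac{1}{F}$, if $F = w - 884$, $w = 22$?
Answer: $- \frac{1}{862} \approx -0.0011601$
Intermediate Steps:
$F = -862$ ($F = 22 - 884 = -862$)
$\frac{1}{F} = \frac{1}{-862} = - \frac{1}{862}$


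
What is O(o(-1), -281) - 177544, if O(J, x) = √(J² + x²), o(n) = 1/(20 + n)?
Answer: -177544 + √28504922/19 ≈ -1.7726e+5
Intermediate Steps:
O(o(-1), -281) - 177544 = √((1/(20 - 1))² + (-281)²) - 177544 = √((1/19)² + 78961) - 177544 = √(1/361 + 78961) - 177544 = √(28504922/361) - 177544 = √28504922/19 - 177544 = -177544 + √28504922/19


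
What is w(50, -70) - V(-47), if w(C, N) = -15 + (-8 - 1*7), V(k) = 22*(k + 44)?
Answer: 36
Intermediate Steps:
V(k) = 968 + 22*k (V(k) = 22*(44 + k) = 968 + 22*k)
w(C, N) = -30 (w(C, N) = -15 + (-8 - 7) = -15 - 15 = -30)
w(50, -70) - V(-47) = -30 - (968 + 22*(-47)) = -30 - (968 - 1034) = -30 - 1*(-66) = -30 + 66 = 36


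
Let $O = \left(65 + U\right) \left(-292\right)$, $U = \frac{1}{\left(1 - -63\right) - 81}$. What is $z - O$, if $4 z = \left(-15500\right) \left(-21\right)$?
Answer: $\frac{1705743}{17} \approx 1.0034 \cdot 10^{5}$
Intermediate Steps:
$U = - \frac{1}{17}$ ($U = \frac{1}{\left(1 + 63\right) - 81} = \frac{1}{64 - 81} = \frac{1}{-17} = - \frac{1}{17} \approx -0.058824$)
$O = - \frac{322368}{17}$ ($O = \left(65 - \frac{1}{17}\right) \left(-292\right) = \frac{1104}{17} \left(-292\right) = - \frac{322368}{17} \approx -18963.0$)
$z = 81375$ ($z = \frac{\left(-15500\right) \left(-21\right)}{4} = \frac{1}{4} \cdot 325500 = 81375$)
$z - O = 81375 - - \frac{322368}{17} = 81375 + \frac{322368}{17} = \frac{1705743}{17}$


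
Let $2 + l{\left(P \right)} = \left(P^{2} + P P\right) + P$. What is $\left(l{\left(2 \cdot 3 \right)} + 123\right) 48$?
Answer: $9552$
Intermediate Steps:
$l{\left(P \right)} = -2 + P + 2 P^{2}$ ($l{\left(P \right)} = -2 + \left(\left(P^{2} + P P\right) + P\right) = -2 + \left(\left(P^{2} + P^{2}\right) + P\right) = -2 + \left(2 P^{2} + P\right) = -2 + \left(P + 2 P^{2}\right) = -2 + P + 2 P^{2}$)
$\left(l{\left(2 \cdot 3 \right)} + 123\right) 48 = \left(\left(-2 + 2 \cdot 3 + 2 \left(2 \cdot 3\right)^{2}\right) + 123\right) 48 = \left(\left(-2 + 6 + 2 \cdot 6^{2}\right) + 123\right) 48 = \left(\left(-2 + 6 + 2 \cdot 36\right) + 123\right) 48 = \left(\left(-2 + 6 + 72\right) + 123\right) 48 = \left(76 + 123\right) 48 = 199 \cdot 48 = 9552$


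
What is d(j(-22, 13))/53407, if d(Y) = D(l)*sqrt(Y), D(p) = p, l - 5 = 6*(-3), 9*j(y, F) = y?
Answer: -13*I*sqrt(22)/160221 ≈ -0.00038057*I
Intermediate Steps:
j(y, F) = y/9
l = -13 (l = 5 + 6*(-3) = 5 - 18 = -13)
d(Y) = -13*sqrt(Y)
d(j(-22, 13))/53407 = -13*I*sqrt(22)/3/53407 = -13*I*sqrt(22)/3*(1/53407) = -13*I*sqrt(22)/160221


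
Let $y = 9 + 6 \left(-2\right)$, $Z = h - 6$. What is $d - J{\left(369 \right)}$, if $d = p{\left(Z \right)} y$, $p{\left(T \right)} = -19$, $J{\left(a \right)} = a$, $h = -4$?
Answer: $-312$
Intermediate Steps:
$Z = -10$ ($Z = -4 - 6 = -10$)
$y = -3$ ($y = 9 - 12 = -3$)
$d = 57$ ($d = \left(-19\right) \left(-3\right) = 57$)
$d - J{\left(369 \right)} = 57 - 369 = -312$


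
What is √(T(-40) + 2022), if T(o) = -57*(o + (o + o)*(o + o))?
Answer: I*√360498 ≈ 600.42*I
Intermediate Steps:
T(o) = -228*o² - 57*o (T(o) = -57*(o + (2*o)*(2*o)) = -57*(o + 4*o²) = -228*o² - 57*o)
√(T(-40) + 2022) = √(-57*(-40)*(1 + 4*(-40)) + 2022) = √(-57*(-40)*(1 - 160) + 2022) = √(-57*(-40)*(-159) + 2022) = √(-362520 + 2022) = √(-360498) = I*√360498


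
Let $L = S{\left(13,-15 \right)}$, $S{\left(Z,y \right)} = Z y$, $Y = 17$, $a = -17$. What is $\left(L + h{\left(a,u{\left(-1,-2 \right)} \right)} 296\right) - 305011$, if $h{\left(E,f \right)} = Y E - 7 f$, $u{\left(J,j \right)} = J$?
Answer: $-388678$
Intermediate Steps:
$h{\left(E,f \right)} = - 7 f + 17 E$ ($h{\left(E,f \right)} = 17 E - 7 f = - 7 f + 17 E$)
$L = -195$ ($L = 13 \left(-15\right) = -195$)
$\left(L + h{\left(a,u{\left(-1,-2 \right)} \right)} 296\right) - 305011 = \left(-195 + \left(\left(-7\right) \left(-1\right) + 17 \left(-17\right)\right) 296\right) - 305011 = \left(-195 + \left(7 - 289\right) 296\right) - 305011 = \left(-195 - 83472\right) - 305011 = -83667 - 305011 = -388678$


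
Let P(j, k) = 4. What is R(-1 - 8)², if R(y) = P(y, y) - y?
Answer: 169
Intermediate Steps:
R(y) = 4 - y
R(-1 - 8)² = (4 - (-1 - 8))² = (4 - 1*(-9))² = (4 + 9)² = 13² = 169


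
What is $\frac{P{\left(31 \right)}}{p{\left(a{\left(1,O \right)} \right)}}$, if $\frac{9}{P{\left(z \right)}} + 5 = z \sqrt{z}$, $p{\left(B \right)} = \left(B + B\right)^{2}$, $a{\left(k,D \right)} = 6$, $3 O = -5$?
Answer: $\frac{5}{476256} + \frac{31 \sqrt{31}}{476256} \approx 0.00037291$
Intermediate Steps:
$O = - \frac{5}{3}$ ($O = \frac{1}{3} \left(-5\right) = - \frac{5}{3} \approx -1.6667$)
$p{\left(B \right)} = 4 B^{2}$ ($p{\left(B \right)} = \left(2 B\right)^{2} = 4 B^{2}$)
$P{\left(z \right)} = \frac{9}{-5 + z^{\frac{3}{2}}}$ ($P{\left(z \right)} = \frac{9}{-5 + z \sqrt{z}} = \frac{9}{-5 + z^{\frac{3}{2}}}$)
$\frac{P{\left(31 \right)}}{p{\left(a{\left(1,O \right)} \right)}} = \frac{9 \frac{1}{-5 + 31^{\frac{3}{2}}}}{4 \cdot 6^{2}} = \frac{9 \frac{1}{-5 + 31 \sqrt{31}}}{4 \cdot 36} = \frac{9 \frac{1}{-5 + 31 \sqrt{31}}}{144} = \frac{9}{-5 + 31 \sqrt{31}} \cdot \frac{1}{144} = \frac{1}{16 \left(-5 + 31 \sqrt{31}\right)}$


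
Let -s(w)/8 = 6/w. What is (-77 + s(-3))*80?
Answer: -4880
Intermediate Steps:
s(w) = -48/w
(-77 + s(-3))*80 = (-77 - 48/(-3))*80 = (-77 - 48*(-1/3))*80 = (-77 + 16)*80 = -61*80 = -4880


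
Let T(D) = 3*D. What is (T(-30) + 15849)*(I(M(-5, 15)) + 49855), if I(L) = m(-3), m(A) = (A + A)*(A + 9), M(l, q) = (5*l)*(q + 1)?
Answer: 785097621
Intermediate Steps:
M(l, q) = 5*l*(1 + q) (M(l, q) = (5*l)*(1 + q) = 5*l*(1 + q))
m(A) = 2*A*(9 + A) (m(A) = (2*A)*(9 + A) = 2*A*(9 + A))
I(L) = -36 (I(L) = 2*(-3)*(9 - 3) = 2*(-3)*6 = -36)
(T(-30) + 15849)*(I(M(-5, 15)) + 49855) = (3*(-30) + 15849)*(-36 + 49855) = (-90 + 15849)*49819 = 15759*49819 = 785097621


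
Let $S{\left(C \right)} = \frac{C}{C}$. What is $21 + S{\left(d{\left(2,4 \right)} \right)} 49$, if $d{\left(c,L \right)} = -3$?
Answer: $70$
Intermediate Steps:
$S{\left(C \right)} = 1$
$21 + S{\left(d{\left(2,4 \right)} \right)} 49 = 21 + 1 \cdot 49 = 21 + 49 = 70$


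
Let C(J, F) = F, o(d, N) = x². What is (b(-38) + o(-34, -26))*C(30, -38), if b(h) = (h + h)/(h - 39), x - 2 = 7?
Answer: -239894/77 ≈ -3115.5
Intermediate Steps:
x = 9 (x = 2 + 7 = 9)
o(d, N) = 81 (o(d, N) = 9² = 81)
b(h) = 2*h/(-39 + h) (b(h) = (2*h)/(-39 + h) = 2*h/(-39 + h))
(b(-38) + o(-34, -26))*C(30, -38) = (2*(-38)/(-39 - 38) + 81)*(-38) = (2*(-38)/(-77) + 81)*(-38) = (2*(-38)*(-1/77) + 81)*(-38) = (76/77 + 81)*(-38) = (6313/77)*(-38) = -239894/77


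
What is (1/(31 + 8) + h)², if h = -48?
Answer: 3500641/1521 ≈ 2301.5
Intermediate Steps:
(1/(31 + 8) + h)² = (1/(31 + 8) - 48)² = (1/39 - 48)² = (-1871/39)² = 3500641/1521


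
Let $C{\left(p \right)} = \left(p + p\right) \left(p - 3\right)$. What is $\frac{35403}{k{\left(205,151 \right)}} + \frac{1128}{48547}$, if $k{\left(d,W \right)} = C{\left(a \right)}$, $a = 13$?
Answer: $\frac{1719002721}{12622220} \approx 136.19$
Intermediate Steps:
$C{\left(p \right)} = 2 p \left(-3 + p\right)$
$k{\left(d,W \right)} = 260$ ($k{\left(d,W \right)} = 2 \cdot 13 \left(-3 + 13\right) = 2 \cdot 13 \cdot 10 = 260$)
$\frac{35403}{k{\left(205,151 \right)}} + \frac{1128}{48547} = \frac{35403}{260} + \frac{1128}{48547} = \frac{1719002721}{12622220}$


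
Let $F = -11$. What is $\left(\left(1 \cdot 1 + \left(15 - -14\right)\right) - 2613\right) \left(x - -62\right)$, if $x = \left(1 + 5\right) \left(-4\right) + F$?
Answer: $-69741$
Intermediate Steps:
$x = -35$ ($x = \left(1 + 5\right) \left(-4\right) - 11 = 6 \left(-4\right) - 11 = -24 - 11 = -35$)
$\left(\left(1 \cdot 1 + \left(15 - -14\right)\right) - 2613\right) \left(x - -62\right) = \left(\left(1 \cdot 1 + \left(15 - -14\right)\right) - 2613\right) \left(-35 - -62\right) = \left(\left(1 + \left(15 + 14\right)\right) - 2613\right) \left(-35 + 62\right) = \left(\left(1 + 29\right) - 2613\right) 27 = \left(30 - 2613\right) 27 = \left(-2583\right) 27 = -69741$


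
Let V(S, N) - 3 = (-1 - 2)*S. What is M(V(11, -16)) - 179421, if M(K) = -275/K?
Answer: -1076471/6 ≈ -1.7941e+5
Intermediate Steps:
V(S, N) = 3 - 3*S (V(S, N) = 3 + (-1 - 2)*S = 3 - 3*S)
M(V(11, -16)) - 179421 = -275/(3 - 3*11) - 179421 = -275/(3 - 33) - 179421 = -275/(-30) - 179421 = -275*(-1/30) - 179421 = 55/6 - 179421 = -1076471/6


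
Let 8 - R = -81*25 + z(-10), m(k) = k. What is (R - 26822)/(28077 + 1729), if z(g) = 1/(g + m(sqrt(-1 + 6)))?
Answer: -470989/566314 + sqrt(5)/2831570 ≈ -0.83167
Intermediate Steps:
z(g) = 1/(g + sqrt(5)) (z(g) = 1/(g + sqrt(-1 + 6)) = 1/(g + sqrt(5)))
R = 2033 - 1/(-10 + sqrt(5)) (R = 8 - (-81*25 + 1/(-10 + sqrt(5))) = 8 - (-2025 + 1/(-10 + sqrt(5))) = 8 + (2025 - 1/(-10 + sqrt(5))) = 2033 - 1/(-10 + sqrt(5)) ≈ 2033.1)
(R - 26822)/(28077 + 1729) = ((38629/19 + sqrt(5)/95) - 26822)/(28077 + 1729) = (-470989/19 + sqrt(5)/95)/29806 = (-470989/19 + sqrt(5)/95)*(1/29806) = -470989/566314 + sqrt(5)/2831570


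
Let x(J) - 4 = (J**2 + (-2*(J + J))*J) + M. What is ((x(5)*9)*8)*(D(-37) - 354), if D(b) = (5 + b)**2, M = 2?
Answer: -3328560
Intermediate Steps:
x(J) = 6 - 3*J**2 (x(J) = 4 + ((J**2 + (-2*(J + J))*J) + 2) = 4 + ((J**2 + (-4*J)*J) + 2) = 4 + ((J**2 - 4*J**2) + 2) = 4 + (-3*J**2 + 2) = 4 + (2 - 3*J**2) = 6 - 3*J**2)
((x(5)*9)*8)*(D(-37) - 354) = (((6 - 3*5**2)*9)*8)*((5 - 37)**2 - 354) = (((6 - 3*25)*9)*8)*((-32)**2 - 354) = (((6 - 75)*9)*8)*(1024 - 354) = (-69*9*8)*670 = -621*8*670 = -4968*670 = -3328560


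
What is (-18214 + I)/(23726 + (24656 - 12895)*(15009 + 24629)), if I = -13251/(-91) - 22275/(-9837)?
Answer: -128350751/3312162260498 ≈ -3.8751e-5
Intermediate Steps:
I = 2101224/14209 (I = -13251*(-1/91) - 22275*(-1/9837) = 1893/13 + 2475/1093 = 2101224/14209 ≈ 147.88)
(-18214 + I)/(23726 + (24656 - 12895)*(15009 + 24629)) = (-18214 + 2101224/14209)/(23726 + (24656 - 12895)*(15009 + 24629)) = -256701502/(14209*(23726 + 11761*39638)) = -256701502/(14209*(23726 + 466182518)) = -256701502/14209/466206244 = -256701502/14209*1/466206244 = -128350751/3312162260498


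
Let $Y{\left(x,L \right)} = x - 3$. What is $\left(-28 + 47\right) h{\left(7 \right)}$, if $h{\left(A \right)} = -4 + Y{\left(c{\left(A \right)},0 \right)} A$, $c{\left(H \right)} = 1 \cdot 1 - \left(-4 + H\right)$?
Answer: $-741$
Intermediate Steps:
$c{\left(H \right)} = 5 - H$ ($c{\left(H \right)} = 1 - \left(-4 + H\right) = 5 - H$)
$Y{\left(x,L \right)} = -3 + x$
$h{\left(A \right)} = -4 + A \left(2 - A\right)$ ($h{\left(A \right)} = -4 + \left(-3 - \left(-5 + A\right)\right) A = -4 + \left(2 - A\right) A = -4 + A \left(2 - A\right)$)
$\left(-28 + 47\right) h{\left(7 \right)} = \left(-28 + 47\right) \left(-4 - 7 \left(-2 + 7\right)\right) = 19 \left(-4 - 7 \cdot 5\right) = 19 \left(-4 - 35\right) = 19 \left(-39\right) = -741$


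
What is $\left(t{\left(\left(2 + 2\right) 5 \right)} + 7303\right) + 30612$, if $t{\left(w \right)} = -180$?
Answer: $37735$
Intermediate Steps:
$\left(t{\left(\left(2 + 2\right) 5 \right)} + 7303\right) + 30612 = \left(-180 + 7303\right) + 30612 = 7123 + 30612 = 37735$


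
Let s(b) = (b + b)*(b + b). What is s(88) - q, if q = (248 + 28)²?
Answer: -45200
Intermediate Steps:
q = 76176 (q = 276² = 76176)
s(b) = 4*b² (s(b) = (2*b)*(2*b) = 4*b²)
s(88) - q = 4*88² - 1*76176 = 4*7744 - 76176 = 30976 - 76176 = -45200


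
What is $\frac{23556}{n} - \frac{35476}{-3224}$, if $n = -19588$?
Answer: $\frac{38684959}{3946982} \approx 9.8011$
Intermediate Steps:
$\frac{23556}{n} - \frac{35476}{-3224} = \frac{23556}{-19588} - \frac{35476}{-3224} = 23556 \left(- \frac{1}{19588}\right) - - \frac{8869}{806} = - \frac{5889}{4897} + \frac{8869}{806} = \frac{38684959}{3946982}$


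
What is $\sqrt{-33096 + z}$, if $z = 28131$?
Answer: $i \sqrt{4965} \approx 70.463 i$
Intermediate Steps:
$\sqrt{-33096 + z} = \sqrt{-33096 + 28131} = \sqrt{-4965} = i \sqrt{4965}$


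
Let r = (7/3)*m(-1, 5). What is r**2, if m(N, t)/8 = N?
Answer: 3136/9 ≈ 348.44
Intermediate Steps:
m(N, t) = 8*N
r = -56/3 (r = (7/3)*(8*(-1)) = (7*(1/3))*(-8) = (7/3)*(-8) = -56/3 ≈ -18.667)
r**2 = (-56/3)**2 = 3136/9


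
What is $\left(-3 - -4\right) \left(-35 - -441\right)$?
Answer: $406$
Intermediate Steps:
$\left(-3 - -4\right) \left(-35 - -441\right) = \left(-3 + 4\right) \left(-35 + 441\right) = 1 \cdot 406 = 406$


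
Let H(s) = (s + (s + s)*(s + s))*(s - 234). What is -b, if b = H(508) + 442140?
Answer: -283419476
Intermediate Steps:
H(s) = (-234 + s)*(s + 4*s²) (H(s) = (s + (2*s)*(2*s))*(-234 + s) = (s + 4*s²)*(-234 + s) = (-234 + s)*(s + 4*s²))
b = 283419476 (b = 508*(-234 - 935*508 + 4*508²) + 442140 = 508*(-234 - 474980 + 4*258064) + 442140 = 508*(-234 - 474980 + 1032256) + 442140 = 508*557042 + 442140 = 282977336 + 442140 = 283419476)
-b = -1*283419476 = -283419476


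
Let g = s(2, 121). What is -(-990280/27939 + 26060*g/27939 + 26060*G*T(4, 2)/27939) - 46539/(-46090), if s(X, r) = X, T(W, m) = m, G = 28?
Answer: -22721854879/1287708510 ≈ -17.645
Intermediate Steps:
g = 2
-(-990280/27939 + 26060*g/27939 + 26060*G*T(4, 2)/27939) - 46539/(-46090) = -26060/(27939/(2 + (-38 + 28*2))) - 46539/(-46090) = -26060/(27939/(2 + (-38 + 56))) - 46539*(-1/46090) = -26060/(27939/(2 + 18)) + 46539/46090 = -26060/(27939/20) + 46539/46090 = -26060/(27939*(1/20)) + 46539/46090 = -26060/27939/20 + 46539/46090 = -26060*20/27939 + 46539/46090 = -521200/27939 + 46539/46090 = -22721854879/1287708510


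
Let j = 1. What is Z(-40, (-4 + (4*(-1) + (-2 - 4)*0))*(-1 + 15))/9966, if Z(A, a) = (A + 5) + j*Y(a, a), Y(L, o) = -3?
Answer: -19/4983 ≈ -0.0038130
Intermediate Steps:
Z(A, a) = 2 + A (Z(A, a) = (A + 5) + 1*(-3) = (5 + A) - 3 = 2 + A)
Z(-40, (-4 + (4*(-1) + (-2 - 4)*0))*(-1 + 15))/9966 = (2 - 40)/9966 = -38*1/9966 = -19/4983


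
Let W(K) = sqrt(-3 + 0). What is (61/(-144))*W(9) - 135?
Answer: -135 - 61*I*sqrt(3)/144 ≈ -135.0 - 0.73372*I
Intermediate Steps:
W(K) = I*sqrt(3) (W(K) = sqrt(-3) = I*sqrt(3))
(61/(-144))*W(9) - 135 = (61/(-144))*(I*sqrt(3)) - 135 = (61*(-1/144))*(I*sqrt(3)) - 135 = -61*I*sqrt(3)/144 - 135 = -135 - 61*I*sqrt(3)/144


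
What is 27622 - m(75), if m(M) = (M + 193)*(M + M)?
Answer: -12578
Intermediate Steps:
m(M) = 2*M*(193 + M) (m(M) = (193 + M)*(2*M) = 2*M*(193 + M))
27622 - m(75) = 27622 - 2*75*(193 + 75) = 27622 - 2*75*268 = 27622 - 1*40200 = 27622 - 40200 = -12578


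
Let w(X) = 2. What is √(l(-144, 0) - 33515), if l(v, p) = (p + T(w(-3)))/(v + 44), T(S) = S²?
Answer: 2*I*√209469/5 ≈ 183.07*I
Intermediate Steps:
l(v, p) = (4 + p)/(44 + v) (l(v, p) = (p + 2²)/(v + 44) = (p + 4)/(44 + v) = (4 + p)/(44 + v))
√(l(-144, 0) - 33515) = √((4 + 0)/(44 - 144) - 33515) = √(4/(-100) - 33515) = √(-1/100*4 - 33515) = √(-1/25 - 33515) = √(-837876/25) = 2*I*√209469/5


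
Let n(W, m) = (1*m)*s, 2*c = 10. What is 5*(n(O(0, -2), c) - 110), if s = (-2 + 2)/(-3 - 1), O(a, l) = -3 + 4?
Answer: -550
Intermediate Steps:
c = 5 (c = (1/2)*10 = 5)
O(a, l) = 1
s = 0 (s = 0/(-4) = 0*(-1/4) = 0)
n(W, m) = 0 (n(W, m) = (1*m)*0 = m*0 = 0)
5*(n(O(0, -2), c) - 110) = 5*(0 - 110) = 5*(-110) = -550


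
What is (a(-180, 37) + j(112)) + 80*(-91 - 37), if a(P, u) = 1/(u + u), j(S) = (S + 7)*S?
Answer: 228513/74 ≈ 3088.0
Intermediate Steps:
j(S) = S*(7 + S) (j(S) = (7 + S)*S = S*(7 + S))
a(P, u) = 1/(2*u)
(a(-180, 37) + j(112)) + 80*(-91 - 37) = ((½)/37 + 112*(7 + 112)) + 80*(-91 - 37) = ((½)*(1/37) + 112*119) + 80*(-128) = (1/74 + 13328) - 10240 = 986273/74 - 10240 = 228513/74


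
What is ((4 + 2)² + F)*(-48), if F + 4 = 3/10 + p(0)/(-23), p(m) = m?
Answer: -7752/5 ≈ -1550.4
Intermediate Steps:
F = -37/10 (F = -4 + (3/10 + 0/(-23)) = -4 + (3*(⅒) + 0*(-1/23)) = -4 + (3/10 + 0) = -4 + 3/10 = -37/10 ≈ -3.7000)
((4 + 2)² + F)*(-48) = ((4 + 2)² - 37/10)*(-48) = (6² - 37/10)*(-48) = (36 - 37/10)*(-48) = (323/10)*(-48) = -7752/5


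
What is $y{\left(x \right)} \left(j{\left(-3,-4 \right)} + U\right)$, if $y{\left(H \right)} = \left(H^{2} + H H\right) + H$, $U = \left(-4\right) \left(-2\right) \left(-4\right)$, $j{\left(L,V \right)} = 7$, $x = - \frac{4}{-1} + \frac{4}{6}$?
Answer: $- \frac{10850}{9} \approx -1205.6$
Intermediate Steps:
$x = \frac{14}{3}$ ($x = \left(-4\right) \left(-1\right) + 4 \cdot \frac{1}{6} = 4 + \frac{2}{3} = \frac{14}{3} \approx 4.6667$)
$U = -32$ ($U = 8 \left(-4\right) = -32$)
$y{\left(H \right)} = H + 2 H^{2}$ ($y{\left(H \right)} = \left(H^{2} + H^{2}\right) + H = 2 H^{2} + H = H + 2 H^{2}$)
$y{\left(x \right)} \left(j{\left(-3,-4 \right)} + U\right) = \frac{14 \left(1 + 2 \cdot \frac{14}{3}\right)}{3} \left(7 - 32\right) = \frac{14 \left(1 + \frac{28}{3}\right)}{3} \left(-25\right) = \frac{14}{3} \cdot \frac{31}{3} \left(-25\right) = \frac{434}{9} \left(-25\right) = - \frac{10850}{9}$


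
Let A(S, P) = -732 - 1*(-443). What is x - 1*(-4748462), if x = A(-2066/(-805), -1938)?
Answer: 4748173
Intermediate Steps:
A(S, P) = -289 (A(S, P) = -732 + 443 = -289)
x = -289
x - 1*(-4748462) = -289 - 1*(-4748462) = -289 + 4748462 = 4748173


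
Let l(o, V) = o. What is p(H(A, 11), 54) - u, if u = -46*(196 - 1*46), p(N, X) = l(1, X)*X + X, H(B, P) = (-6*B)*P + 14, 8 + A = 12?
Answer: 7008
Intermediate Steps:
A = 4 (A = -8 + 12 = 4)
H(B, P) = 14 - 6*B*P (H(B, P) = -6*B*P + 14 = 14 - 6*B*P)
p(N, X) = 2*X (p(N, X) = 1*X + X = X + X = 2*X)
u = -6900 (u = -46*(196 - 46) = -46*150 = -6900)
p(H(A, 11), 54) - u = 2*54 - 1*(-6900) = 108 + 6900 = 7008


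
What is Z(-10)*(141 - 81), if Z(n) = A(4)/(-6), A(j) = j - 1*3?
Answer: -10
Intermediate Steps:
A(j) = -3 + j (A(j) = j - 3 = -3 + j)
Z(n) = -⅙ (Z(n) = (-3 + 4)/(-6) = 1*(-⅙) = -⅙)
Z(-10)*(141 - 81) = -(141 - 81)/6 = -⅙*60 = -10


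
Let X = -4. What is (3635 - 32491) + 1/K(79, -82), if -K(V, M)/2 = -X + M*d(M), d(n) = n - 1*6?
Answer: -416680641/14440 ≈ -28856.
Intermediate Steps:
d(n) = -6 + n (d(n) = n - 6 = -6 + n)
K(V, M) = -8 - 2*M*(-6 + M) (K(V, M) = -2*(-1*(-4) + M*(-6 + M)) = -2*(4 + M*(-6 + M)) = -8 - 2*M*(-6 + M))
(3635 - 32491) + 1/K(79, -82) = (3635 - 32491) + 1/(-8 - 2*(-82)*(-6 - 82)) = -28856 + 1/(-8 - 2*(-82)*(-88)) = -28856 + 1/(-8 - 14432) = -28856 + 1/(-14440) = -28856 - 1/14440 = -416680641/14440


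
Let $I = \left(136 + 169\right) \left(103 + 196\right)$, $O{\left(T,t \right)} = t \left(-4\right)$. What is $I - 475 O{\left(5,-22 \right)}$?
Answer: $49395$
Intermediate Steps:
$O{\left(T,t \right)} = - 4 t$
$I = 91195$ ($I = 305 \cdot 299 = 91195$)
$I - 475 O{\left(5,-22 \right)} = 91195 - 475 \left(\left(-4\right) \left(-22\right)\right) = 91195 - 41800 = 49395$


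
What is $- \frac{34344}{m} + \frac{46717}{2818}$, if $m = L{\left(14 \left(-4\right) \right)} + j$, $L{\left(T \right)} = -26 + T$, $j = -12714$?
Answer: $\frac{173643031}{9014782} \approx 19.262$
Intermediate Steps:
$m = -12796$ ($m = \left(-26 + 14 \left(-4\right)\right) - 12714 = \left(-26 - 56\right) - 12714 = -82 - 12714 = -12796$)
$- \frac{34344}{m} + \frac{46717}{2818} = - \frac{34344}{-12796} + \frac{46717}{2818} = \left(-34344\right) \left(- \frac{1}{12796}\right) + 46717 \cdot \frac{1}{2818} = \frac{8586}{3199} + \frac{46717}{2818} = \frac{173643031}{9014782}$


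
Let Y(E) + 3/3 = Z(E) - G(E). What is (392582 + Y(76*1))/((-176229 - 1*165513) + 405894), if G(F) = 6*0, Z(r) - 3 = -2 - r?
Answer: 196253/32076 ≈ 6.1184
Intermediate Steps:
Z(r) = 1 - r (Z(r) = 3 + (-2 - r) = 1 - r)
G(F) = 0
Y(E) = -E (Y(E) = -1 + ((1 - E) - 1*0) = -1 + ((1 - E) + 0) = -1 + (1 - E) = -E)
(392582 + Y(76*1))/((-176229 - 1*165513) + 405894) = (392582 - 76)/((-176229 - 1*165513) + 405894) = (392582 - 1*76)/((-176229 - 165513) + 405894) = (392582 - 76)/(-341742 + 405894) = 392506/64152 = 392506*(1/64152) = 196253/32076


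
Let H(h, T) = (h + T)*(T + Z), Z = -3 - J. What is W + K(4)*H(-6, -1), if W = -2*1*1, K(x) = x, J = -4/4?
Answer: 82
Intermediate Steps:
J = -1 (J = -4*1/4 = -1)
Z = -2 (Z = -3 - 1*(-1) = -3 + 1 = -2)
H(h, T) = (-2 + T)*(T + h) (H(h, T) = (h + T)*(T - 2) = (T + h)*(-2 + T) = (-2 + T)*(T + h))
W = -2 (W = -2*1 = -2)
W + K(4)*H(-6, -1) = -2 + 4*((-1)**2 - 2*(-1) - 2*(-6) - 1*(-6)) = -2 + 4*(1 + 2 + 12 + 6) = -2 + 4*21 = -2 + 84 = 82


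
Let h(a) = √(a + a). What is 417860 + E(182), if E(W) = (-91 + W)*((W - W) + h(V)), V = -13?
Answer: 417860 + 91*I*√26 ≈ 4.1786e+5 + 464.01*I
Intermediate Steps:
h(a) = √2*√a (h(a) = √(2*a) = √2*√a)
E(W) = I*√26*(-91 + W) (E(W) = (-91 + W)*((W - W) + √2*√(-13)) = (-91 + W)*(0 + √2*(I*√13)) = (-91 + W)*(0 + I*√26) = (-91 + W)*(I*√26) = I*√26*(-91 + W))
417860 + E(182) = 417860 + I*√26*(-91 + 182) = 417860 + I*√26*91 = 417860 + 91*I*√26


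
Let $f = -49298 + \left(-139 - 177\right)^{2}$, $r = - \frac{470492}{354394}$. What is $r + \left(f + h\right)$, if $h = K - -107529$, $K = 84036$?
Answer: $\frac{42903233985}{177197} \approx 2.4212 \cdot 10^{5}$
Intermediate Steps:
$r = - \frac{235246}{177197}$ ($r = \left(-470492\right) \frac{1}{354394} = - \frac{235246}{177197} \approx -1.3276$)
$f = 50558$ ($f = -49298 + \left(-316\right)^{2} = -49298 + 99856 = 50558$)
$h = 191565$ ($h = 84036 - -107529 = 84036 + 107529 = 191565$)
$r + \left(f + h\right) = - \frac{235246}{177197} + \left(50558 + 191565\right) = - \frac{235246}{177197} + 242123 = \frac{42903233985}{177197}$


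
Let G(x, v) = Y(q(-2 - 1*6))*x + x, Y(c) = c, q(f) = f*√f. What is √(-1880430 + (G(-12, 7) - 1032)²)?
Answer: √(-864222 - 400896*I*√2) ≈ 291.01 - 974.12*I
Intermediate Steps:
q(f) = f^(3/2)
G(x, v) = x - 16*I*x*√2 (G(x, v) = (-2 - 1*6)^(3/2)*x + x = (-2 - 6)^(3/2)*x + x = (-8)^(3/2)*x + x = (-16*I*√2)*x + x = -16*I*x*√2 + x = x - 16*I*x*√2)
√(-1880430 + (G(-12, 7) - 1032)²) = √(-1880430 + (-12*(1 - 16*I*√2) - 1032)²) = √(-1880430 + ((-12 + 192*I*√2) - 1032)²) = √(-1880430 + (-1044 + 192*I*√2)²)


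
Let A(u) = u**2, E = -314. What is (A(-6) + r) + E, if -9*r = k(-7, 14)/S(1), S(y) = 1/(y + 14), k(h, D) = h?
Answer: -799/3 ≈ -266.33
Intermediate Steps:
S(y) = 1/(14 + y)
r = 35/3 (r = -(-7)/(9*(1/(14 + 1))) = -(-7)/(9*(1/15)) = -(-7)/(9*1/15) = -(-7)*15/9 = -1/9*(-105) = 35/3 ≈ 11.667)
(A(-6) + r) + E = ((-6)**2 + 35/3) - 314 = (36 + 35/3) - 314 = 143/3 - 314 = -799/3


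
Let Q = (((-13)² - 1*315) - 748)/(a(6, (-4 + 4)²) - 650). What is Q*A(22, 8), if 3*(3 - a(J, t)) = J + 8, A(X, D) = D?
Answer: 21456/1955 ≈ 10.975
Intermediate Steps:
a(J, t) = ⅓ - J/3 (a(J, t) = 3 - (J + 8)/3 = 3 - (8 + J)/3 = 3 + (-8/3 - J/3) = ⅓ - J/3)
Q = 2682/1955 (Q = (((-13)² - 1*315) - 748)/((⅓ - ⅓*6) - 650) = ((169 - 315) - 748)/((⅓ - 2) - 650) = (-146 - 748)/(-5/3 - 650) = -894/(-1955/3) = -894*(-3/1955) = 2682/1955 ≈ 1.3719)
Q*A(22, 8) = (2682/1955)*8 = 21456/1955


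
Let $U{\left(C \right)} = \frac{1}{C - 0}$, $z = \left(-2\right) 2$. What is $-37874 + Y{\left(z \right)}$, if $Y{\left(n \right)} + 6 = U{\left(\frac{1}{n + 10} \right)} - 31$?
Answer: $-37905$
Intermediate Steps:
$z = -4$
$U{\left(C \right)} = \frac{1}{C}$ ($U{\left(C \right)} = \frac{1}{C + 0} = \frac{1}{C}$)
$Y{\left(n \right)} = -27 + n$ ($Y{\left(n \right)} = -6 + \left(\frac{1}{\frac{1}{n + 10}} - 31\right) = -6 - \left(31 - \frac{1}{\frac{1}{10 + n}}\right) = -6 + \left(\left(10 + n\right) - 31\right) = -6 + \left(-21 + n\right) = -27 + n$)
$-37874 + Y{\left(z \right)} = -37874 - 31 = -37905$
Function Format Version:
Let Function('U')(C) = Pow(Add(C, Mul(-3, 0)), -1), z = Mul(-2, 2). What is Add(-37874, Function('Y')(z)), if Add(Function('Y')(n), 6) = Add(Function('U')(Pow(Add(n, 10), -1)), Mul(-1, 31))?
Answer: -37905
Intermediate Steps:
z = -4
Function('U')(C) = Pow(C, -1) (Function('U')(C) = Pow(Add(C, 0), -1) = Pow(C, -1))
Function('Y')(n) = Add(-27, n) (Function('Y')(n) = Add(-6, Add(Pow(Pow(Add(n, 10), -1), -1), Mul(-1, 31))) = Add(-6, Add(Pow(Pow(Add(10, n), -1), -1), -31)) = Add(-6, Add(Add(10, n), -31)) = Add(-6, Add(-21, n)) = Add(-27, n))
Add(-37874, Function('Y')(z)) = Add(-37874, Add(-27, -4)) = Add(-37874, -31) = -37905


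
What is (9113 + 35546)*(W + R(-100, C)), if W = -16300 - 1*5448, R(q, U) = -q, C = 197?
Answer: -966778032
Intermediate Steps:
W = -21748 (W = -16300 - 5448 = -21748)
(9113 + 35546)*(W + R(-100, C)) = (9113 + 35546)*(-21748 - 1*(-100)) = 44659*(-21748 + 100) = 44659*(-21648) = -966778032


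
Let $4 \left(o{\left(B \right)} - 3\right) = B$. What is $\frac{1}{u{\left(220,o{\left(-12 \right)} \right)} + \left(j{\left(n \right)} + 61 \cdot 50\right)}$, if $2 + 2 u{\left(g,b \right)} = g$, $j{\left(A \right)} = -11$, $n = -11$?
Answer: $\frac{1}{3148} \approx 0.00031766$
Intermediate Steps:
$o{\left(B \right)} = 3 + \frac{B}{4}$
$u{\left(g,b \right)} = -1 + \frac{g}{2}$
$\frac{1}{u{\left(220,o{\left(-12 \right)} \right)} + \left(j{\left(n \right)} + 61 \cdot 50\right)} = \frac{1}{\left(-1 + \frac{1}{2} \cdot 220\right) + \left(-11 + 61 \cdot 50\right)} = \frac{1}{\left(-1 + 110\right) + \left(-11 + 3050\right)} = \frac{1}{109 + 3039} = \frac{1}{3148}$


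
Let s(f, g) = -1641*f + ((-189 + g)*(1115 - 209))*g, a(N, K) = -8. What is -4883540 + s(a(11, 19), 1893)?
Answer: 2917588420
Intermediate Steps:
s(f, g) = -1641*f + g*(-171234 + 906*g) (s(f, g) = -1641*f + ((-189 + g)*906)*g = -1641*f + (-171234 + 906*g)*g = -1641*f + g*(-171234 + 906*g))
-4883540 + s(a(11, 19), 1893) = -4883540 + (-171234*1893 - 1641*(-8) + 906*1893**2) = -4883540 + (-324145962 + 13128 + 906*3583449) = -4883540 + (-324145962 + 13128 + 3246604794) = -4883540 + 2922471960 = 2917588420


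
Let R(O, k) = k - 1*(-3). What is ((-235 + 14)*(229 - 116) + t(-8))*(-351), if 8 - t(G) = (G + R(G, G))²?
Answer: 8822034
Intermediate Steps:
R(O, k) = 3 + k (R(O, k) = k + 3 = 3 + k)
t(G) = 8 - (3 + 2*G)² (t(G) = 8 - (G + (3 + G))² = 8 - (3 + 2*G)²)
((-235 + 14)*(229 - 116) + t(-8))*(-351) = ((-235 + 14)*(229 - 116) + (8 - (3 + 2*(-8))²))*(-351) = (-221*113 + (8 - (3 - 16)²))*(-351) = (-24973 + (8 - 1*(-13)²))*(-351) = (-24973 + (8 - 1*169))*(-351) = (-24973 + (8 - 169))*(-351) = (-24973 - 161)*(-351) = -25134*(-351) = 8822034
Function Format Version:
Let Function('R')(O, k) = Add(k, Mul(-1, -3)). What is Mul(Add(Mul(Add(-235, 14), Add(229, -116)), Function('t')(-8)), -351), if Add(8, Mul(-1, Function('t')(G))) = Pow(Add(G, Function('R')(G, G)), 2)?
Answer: 8822034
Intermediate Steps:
Function('R')(O, k) = Add(3, k) (Function('R')(O, k) = Add(k, 3) = Add(3, k))
Function('t')(G) = Add(8, Mul(-1, Pow(Add(3, Mul(2, G)), 2))) (Function('t')(G) = Add(8, Mul(-1, Pow(Add(G, Add(3, G)), 2))) = Add(8, Mul(-1, Pow(Add(3, Mul(2, G)), 2))))
Mul(Add(Mul(Add(-235, 14), Add(229, -116)), Function('t')(-8)), -351) = Mul(Add(Mul(Add(-235, 14), Add(229, -116)), Add(8, Mul(-1, Pow(Add(3, Mul(2, -8)), 2)))), -351) = Mul(Add(Mul(-221, 113), Add(8, Mul(-1, Pow(Add(3, -16), 2)))), -351) = Mul(Add(-24973, Add(8, Mul(-1, Pow(-13, 2)))), -351) = Mul(Add(-24973, Add(8, Mul(-1, 169))), -351) = Mul(Add(-24973, Add(8, -169)), -351) = Mul(Add(-24973, -161), -351) = Mul(-25134, -351) = 8822034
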